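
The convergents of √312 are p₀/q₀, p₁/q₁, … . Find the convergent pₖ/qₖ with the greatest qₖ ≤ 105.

√312 = [17; 1, 1, 1, 34, …] (period length 4).
Convergents:
  p_0/q_0 = 17/1
  p_1/q_1 = 18/1
  p_2/q_2 = 35/2
  p_3/q_3 = 53/3
  p_4/q_4 = 1837/104
  p_5/q_5 = 1890/107
q_4 = 104 ≤ 105 < 107 = q_5, so the answer is 1837/104.

1837/104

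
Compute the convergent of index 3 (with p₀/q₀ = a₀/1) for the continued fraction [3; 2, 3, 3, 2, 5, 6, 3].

79/23

Using pₖ = aₖpₖ₋₁ + pₖ₋₂, qₖ = aₖqₖ₋₁ + qₖ₋₂ (with p₋₁=1, p₋₂=0, q₋₁=0, q₋₂=1):
  k=0: a=3, p=3, q=1
  k=1: a=2, p=7, q=2
  k=2: a=3, p=24, q=7
  k=3: a=3, p=79, q=23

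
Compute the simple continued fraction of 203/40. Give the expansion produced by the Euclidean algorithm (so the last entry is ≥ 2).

[5; 13, 3]

203 = 5·40 + 3
40 = 13·3 + 1
3 = 3·1 + 0  (stop)
So 203/40 = [5; 13, 3].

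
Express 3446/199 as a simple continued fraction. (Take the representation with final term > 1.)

3446 = 17·199 + 63
199 = 3·63 + 10
63 = 6·10 + 3
10 = 3·3 + 1
3 = 3·1 + 0  (stop)
So 3446/199 = [17; 3, 6, 3, 3].

[17; 3, 6, 3, 3]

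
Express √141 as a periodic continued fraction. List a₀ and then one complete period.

[11; 1, 6, 1, 22]

a₀ = ⌊√141⌋ = 11.
With m₀=0, d₀=1 and mₖ₊₁ = dₖaₖ − mₖ, dₖ₊₁ = (n − mₖ₊₁²)/dₖ, aₖ₊₁ = ⌊(a₀+mₖ₊₁)/dₖ₊₁⌋:
  k=1: m=11, d=20, a=1
  k=2: m=9, d=3, a=6
  k=3: m=9, d=20, a=1
  k=4: m=11, d=1, a=22
d=1 and a=2a₀=22 at k=4, so the next step gives (m, d) = (11, 20) again — its k=1 value — and the period has length 4.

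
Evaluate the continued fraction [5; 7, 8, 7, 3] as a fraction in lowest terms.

Using pₖ = aₖpₖ₋₁ + pₖ₋₂ and qₖ = aₖqₖ₋₁ + qₖ₋₂:
  k=0: a=5, p=5, q=1
  k=1: a=7, p=36, q=7
  k=2: a=8, p=293, q=57
  k=3: a=7, p=2087, q=406
  k=4: a=3, p=6554, q=1275

6554/1275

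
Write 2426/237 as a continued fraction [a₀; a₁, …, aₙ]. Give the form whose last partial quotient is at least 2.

[10; 4, 4, 3, 4]

2426 = 10×237 + 56
237 = 4×56 + 13
56 = 4×13 + 4
13 = 3×4 + 1
4 = 4×1 + 0  (stop)
So 2426/237 = [10; 4, 4, 3, 4].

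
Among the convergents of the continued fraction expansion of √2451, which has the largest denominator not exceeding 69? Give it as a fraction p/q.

√2451 = [49; 1, 1, 32, 1, 1, 98, …] (period length 6).
Convergents:
  p_0/q_0 = 49/1
  p_1/q_1 = 50/1
  p_2/q_2 = 99/2
  p_3/q_3 = 3218/65
  p_4/q_4 = 3317/67
  p_5/q_5 = 6535/132
q_4 = 67 ≤ 69 < 132 = q_5, so the answer is 3317/67.

3317/67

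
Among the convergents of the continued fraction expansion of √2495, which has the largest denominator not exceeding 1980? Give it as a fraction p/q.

98851/1979

√2495 = [49; 1, 18, 1, 98, …] (period length 4).
Convergents:
  p_0/q_0 = 49/1
  p_1/q_1 = 50/1
  p_2/q_2 = 949/19
  p_3/q_3 = 999/20
  p_4/q_4 = 98851/1979
  p_5/q_5 = 99850/1999
q_4 = 1979 ≤ 1980 < 1999 = q_5, so the answer is 98851/1979.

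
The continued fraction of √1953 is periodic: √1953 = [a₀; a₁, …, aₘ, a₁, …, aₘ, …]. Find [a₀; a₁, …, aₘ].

a₀ = ⌊√1953⌋ = 44.

[44; 5, 5, 3, 12, 3, 5, 5, 88]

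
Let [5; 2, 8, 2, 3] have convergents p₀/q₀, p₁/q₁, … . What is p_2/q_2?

93/17

Using pₖ = aₖpₖ₋₁ + pₖ₋₂, qₖ = aₖqₖ₋₁ + qₖ₋₂ (with p₋₁=1, p₋₂=0, q₋₁=0, q₋₂=1):
  k=0: a=5, p=5, q=1
  k=1: a=2, p=11, q=2
  k=2: a=8, p=93, q=17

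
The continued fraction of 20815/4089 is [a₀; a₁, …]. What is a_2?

20815 = 5·4089 + 370   →  a_0 = 5
4089 = 11·370 + 19   →  a_1 = 11
370 = 19·19 + 9   →  a_2 = 19

19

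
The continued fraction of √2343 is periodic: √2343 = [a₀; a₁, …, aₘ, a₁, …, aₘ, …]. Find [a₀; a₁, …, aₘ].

a₀ = ⌊√2343⌋ = 48.
With m₀=0, d₀=1 and mₖ₊₁ = dₖaₖ − mₖ, dₖ₊₁ = (n − mₖ₊₁²)/dₖ, aₖ₊₁ = ⌊(a₀+mₖ₊₁)/dₖ₊₁⌋:
  k=1: m=48, d=39, a=2
  k=2: m=30, d=37, a=2
  k=3: m=44, d=11, a=8
  k=4: m=44, d=37, a=2
  k=5: m=30, d=39, a=2
  k=6: m=48, d=1, a=96
d=1 and a=2a₀=96 at k=6, so the next step gives (m, d) = (48, 39) again — its k=1 value — and the period has length 6.

[48; 2, 2, 8, 2, 2, 96]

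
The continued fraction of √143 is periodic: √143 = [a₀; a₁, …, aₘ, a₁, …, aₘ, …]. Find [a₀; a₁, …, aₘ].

[11; 1, 22]

a₀ = ⌊√143⌋ = 11.
With m₀=0, d₀=1 and mₖ₊₁ = dₖaₖ − mₖ, dₖ₊₁ = (n − mₖ₊₁²)/dₖ, aₖ₊₁ = ⌊(a₀+mₖ₊₁)/dₖ₊₁⌋:
  k=1: m=11, d=22, a=1
  k=2: m=11, d=1, a=22
d=1 and a=2a₀=22 at k=2, so the next step gives (m, d) = (11, 22) again — its k=1 value — and the period has length 2.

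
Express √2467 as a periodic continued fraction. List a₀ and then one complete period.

a₀ = ⌊√2467⌋ = 49.
With m₀=0, d₀=1 and mₖ₊₁ = dₖaₖ − mₖ, dₖ₊₁ = (n − mₖ₊₁²)/dₖ, aₖ₊₁ = ⌊(a₀+mₖ₊₁)/dₖ₊₁⌋:
  k=1: m=49, d=66, a=1
  k=2: m=17, d=33, a=2
  k=3: m=49, d=2, a=49
  k=4: m=49, d=33, a=2
  k=5: m=17, d=66, a=1
  k=6: m=49, d=1, a=98
d=1 and a=2a₀=98 at k=6, so the next step gives (m, d) = (49, 66) again — its k=1 value — and the period has length 6.

[49; 1, 2, 49, 2, 1, 98]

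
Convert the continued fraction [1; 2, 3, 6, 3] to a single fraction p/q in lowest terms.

199/139

Fold from the inside: start with 3/1.
  6 + 1/3 = 19/3
  3 + 3/19 = 60/19
  2 + 19/60 = 139/60
  1 + 60/139 = 199/139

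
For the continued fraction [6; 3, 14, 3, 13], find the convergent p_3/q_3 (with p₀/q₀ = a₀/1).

Using pₖ = aₖpₖ₋₁ + pₖ₋₂, qₖ = aₖqₖ₋₁ + qₖ₋₂ (with p₋₁=1, p₋₂=0, q₋₁=0, q₋₂=1):
  k=0: a=6, p=6, q=1
  k=1: a=3, p=19, q=3
  k=2: a=14, p=272, q=43
  k=3: a=3, p=835, q=132

835/132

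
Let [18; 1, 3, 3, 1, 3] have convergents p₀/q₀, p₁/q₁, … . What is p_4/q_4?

Using pₖ = aₖpₖ₋₁ + pₖ₋₂, qₖ = aₖqₖ₋₁ + qₖ₋₂ (with p₋₁=1, p₋₂=0, q₋₁=0, q₋₂=1):
  k=0: a=18, p=18, q=1
  k=1: a=1, p=19, q=1
  k=2: a=3, p=75, q=4
  k=3: a=3, p=244, q=13
  k=4: a=1, p=319, q=17

319/17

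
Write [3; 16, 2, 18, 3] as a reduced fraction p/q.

Fold from the inside: start with 3/1.
  18 + 1/3 = 55/3
  2 + 3/55 = 113/55
  16 + 55/113 = 1863/113
  3 + 113/1863 = 5702/1863

5702/1863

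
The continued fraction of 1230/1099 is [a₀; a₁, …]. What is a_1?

8

1230 = 1·1099 + 131   →  a_0 = 1
1099 = 8·131 + 51   →  a_1 = 8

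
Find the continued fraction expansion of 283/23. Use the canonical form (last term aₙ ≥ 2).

[12; 3, 3, 2]

283 = 12*23 + 7
23 = 3*7 + 2
7 = 3*2 + 1
2 = 2*1 + 0  (stop)
So 283/23 = [12; 3, 3, 2].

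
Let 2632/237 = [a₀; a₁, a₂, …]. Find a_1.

9

2632 = 11·237 + 25   →  a_0 = 11
237 = 9·25 + 12   →  a_1 = 9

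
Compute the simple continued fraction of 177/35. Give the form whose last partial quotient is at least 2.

177 = 5×35 + 2
35 = 17×2 + 1
2 = 2×1 + 0  (stop)
So 177/35 = [5; 17, 2].

[5; 17, 2]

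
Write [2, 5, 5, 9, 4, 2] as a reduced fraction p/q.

4830/2203

Using pₖ = aₖpₖ₋₁ + pₖ₋₂ and qₖ = aₖqₖ₋₁ + qₖ₋₂:
  k=0: a=2, p=2, q=1
  k=1: a=5, p=11, q=5
  k=2: a=5, p=57, q=26
  k=3: a=9, p=524, q=239
  k=4: a=4, p=2153, q=982
  k=5: a=2, p=4830, q=2203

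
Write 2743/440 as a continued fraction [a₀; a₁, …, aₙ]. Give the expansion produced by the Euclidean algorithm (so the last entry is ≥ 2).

2743 = 6·440 + 103
440 = 4·103 + 28
103 = 3·28 + 19
28 = 1·19 + 9
19 = 2·9 + 1
9 = 9·1 + 0  (stop)
So 2743/440 = [6; 4, 3, 1, 2, 9].

[6; 4, 3, 1, 2, 9]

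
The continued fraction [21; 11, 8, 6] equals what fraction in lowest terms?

11494/545

Fold from the inside: start with 6/1.
  8 + 1/6 = 49/6
  11 + 6/49 = 545/49
  21 + 49/545 = 11494/545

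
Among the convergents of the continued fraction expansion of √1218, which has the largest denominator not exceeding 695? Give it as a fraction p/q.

√1218 = [34; 1, 8, 1, 68, …] (period length 4).
Convergents:
  p_0/q_0 = 34/1
  p_1/q_1 = 35/1
  p_2/q_2 = 314/9
  p_3/q_3 = 349/10
  p_4/q_4 = 24046/689
  p_5/q_5 = 24395/699
q_4 = 689 ≤ 695 < 699 = q_5, so the answer is 24046/689.

24046/689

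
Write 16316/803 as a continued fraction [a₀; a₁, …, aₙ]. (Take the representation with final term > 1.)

[20; 3, 7, 3, 5, 2]

16316 = 20×803 + 256
803 = 3×256 + 35
256 = 7×35 + 11
35 = 3×11 + 2
11 = 5×2 + 1
2 = 2×1 + 0  (stop)
So 16316/803 = [20; 3, 7, 3, 5, 2].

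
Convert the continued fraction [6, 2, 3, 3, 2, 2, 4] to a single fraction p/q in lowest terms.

Using pₖ = aₖpₖ₋₁ + pₖ₋₂ and qₖ = aₖqₖ₋₁ + qₖ₋₂:
  k=0: a=6, p=6, q=1
  k=1: a=2, p=13, q=2
  k=2: a=3, p=45, q=7
  k=3: a=3, p=148, q=23
  k=4: a=2, p=341, q=53
  k=5: a=2, p=830, q=129
  k=6: a=4, p=3661, q=569

3661/569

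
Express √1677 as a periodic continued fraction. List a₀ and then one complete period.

[40; 1, 19, 2, 19, 1, 80]

a₀ = ⌊√1677⌋ = 40.
With m₀=0, d₀=1 and mₖ₊₁ = dₖaₖ − mₖ, dₖ₊₁ = (n − mₖ₊₁²)/dₖ, aₖ₊₁ = ⌊(a₀+mₖ₊₁)/dₖ₊₁⌋:
  k=1: m=40, d=77, a=1
  k=2: m=37, d=4, a=19
  k=3: m=39, d=39, a=2
  k=4: m=39, d=4, a=19
  k=5: m=37, d=77, a=1
  k=6: m=40, d=1, a=80
d=1 and a=2a₀=80 at k=6, so the next step gives (m, d) = (40, 77) again — its k=1 value — and the period has length 6.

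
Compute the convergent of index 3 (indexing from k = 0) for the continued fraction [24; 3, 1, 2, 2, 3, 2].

Using pₖ = aₖpₖ₋₁ + pₖ₋₂, qₖ = aₖqₖ₋₁ + qₖ₋₂ (with p₋₁=1, p₋₂=0, q₋₁=0, q₋₂=1):
  k=0: a=24, p=24, q=1
  k=1: a=3, p=73, q=3
  k=2: a=1, p=97, q=4
  k=3: a=2, p=267, q=11

267/11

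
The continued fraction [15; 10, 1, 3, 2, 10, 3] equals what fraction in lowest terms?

47331/3136

Using pₖ = aₖpₖ₋₁ + pₖ₋₂ and qₖ = aₖqₖ₋₁ + qₖ₋₂:
  k=0: a=15, p=15, q=1
  k=1: a=10, p=151, q=10
  k=2: a=1, p=166, q=11
  k=3: a=3, p=649, q=43
  k=4: a=2, p=1464, q=97
  k=5: a=10, p=15289, q=1013
  k=6: a=3, p=47331, q=3136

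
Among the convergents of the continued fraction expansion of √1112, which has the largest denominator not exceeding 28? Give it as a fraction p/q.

√1112 = [33; 2, 1, 7, 1, 2, 66, …] (period length 6).
Convergents:
  p_0/q_0 = 33/1
  p_1/q_1 = 67/2
  p_2/q_2 = 100/3
  p_3/q_3 = 767/23
  p_4/q_4 = 867/26
  p_5/q_5 = 2501/75
q_4 = 26 ≤ 28 < 75 = q_5, so the answer is 867/26.

867/26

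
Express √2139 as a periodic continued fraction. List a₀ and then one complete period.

a₀ = ⌊√2139⌋ = 46.
With m₀=0, d₀=1 and mₖ₊₁ = dₖaₖ − mₖ, dₖ₊₁ = (n − mₖ₊₁²)/dₖ, aₖ₊₁ = ⌊(a₀+mₖ₊₁)/dₖ₊₁⌋:
  k=1: m=46, d=23, a=4
  k=2: m=46, d=1, a=92
d=1 and a=2a₀=92 at k=2, so the next step gives (m, d) = (46, 23) again — its k=1 value — and the period has length 2.

[46; 4, 92]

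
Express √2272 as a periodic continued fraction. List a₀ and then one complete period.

a₀ = ⌊√2272⌋ = 47.
With m₀=0, d₀=1 and mₖ₊₁ = dₖaₖ − mₖ, dₖ₊₁ = (n − mₖ₊₁²)/dₖ, aₖ₊₁ = ⌊(a₀+mₖ₊₁)/dₖ₊₁⌋:
  k=1: m=47, d=63, a=1
  k=2: m=16, d=32, a=1
  k=3: m=16, d=63, a=1
  k=4: m=47, d=1, a=94
d=1 and a=2a₀=94 at k=4, so the next step gives (m, d) = (47, 63) again — its k=1 value — and the period has length 4.

[47; 1, 1, 1, 94]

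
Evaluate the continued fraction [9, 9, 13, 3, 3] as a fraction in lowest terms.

Using pₖ = aₖpₖ₋₁ + pₖ₋₂ and qₖ = aₖqₖ₋₁ + qₖ₋₂:
  k=0: a=9, p=9, q=1
  k=1: a=9, p=82, q=9
  k=2: a=13, p=1075, q=118
  k=3: a=3, p=3307, q=363
  k=4: a=3, p=10996, q=1207

10996/1207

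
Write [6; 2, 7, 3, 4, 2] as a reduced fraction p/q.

2930/453

Fold from the inside: start with 2/1.
  4 + 1/2 = 9/2
  3 + 2/9 = 29/9
  7 + 9/29 = 212/29
  2 + 29/212 = 453/212
  6 + 212/453 = 2930/453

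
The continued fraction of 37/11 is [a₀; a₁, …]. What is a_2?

1

37 = 3·11 + 4   →  a_0 = 3
11 = 2·4 + 3   →  a_1 = 2
4 = 1·3 + 1   →  a_2 = 1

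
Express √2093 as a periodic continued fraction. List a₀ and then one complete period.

[45; 1, 2, 1, 90]

a₀ = ⌊√2093⌋ = 45.
With m₀=0, d₀=1 and mₖ₊₁ = dₖaₖ − mₖ, dₖ₊₁ = (n − mₖ₊₁²)/dₖ, aₖ₊₁ = ⌊(a₀+mₖ₊₁)/dₖ₊₁⌋:
  k=1: m=45, d=68, a=1
  k=2: m=23, d=23, a=2
  k=3: m=23, d=68, a=1
  k=4: m=45, d=1, a=90
d=1 and a=2a₀=90 at k=4, so the next step gives (m, d) = (45, 68) again — its k=1 value — and the period has length 4.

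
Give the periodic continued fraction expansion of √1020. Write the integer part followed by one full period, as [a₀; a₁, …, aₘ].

a₀ = ⌊√1020⌋ = 31.
With m₀=0, d₀=1 and mₖ₊₁ = dₖaₖ − mₖ, dₖ₊₁ = (n − mₖ₊₁²)/dₖ, aₖ₊₁ = ⌊(a₀+mₖ₊₁)/dₖ₊₁⌋:
  k=1: m=31, d=59, a=1
  k=2: m=28, d=4, a=14
  k=3: m=28, d=59, a=1
  k=4: m=31, d=1, a=62
d=1 and a=2a₀=62 at k=4, so the next step gives (m, d) = (31, 59) again — its k=1 value — and the period has length 4.

[31; 1, 14, 1, 62]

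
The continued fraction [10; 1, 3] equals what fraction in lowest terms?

43/4

Using pₖ = aₖpₖ₋₁ + pₖ₋₂ and qₖ = aₖqₖ₋₁ + qₖ₋₂:
  k=0: a=10, p=10, q=1
  k=1: a=1, p=11, q=1
  k=2: a=3, p=43, q=4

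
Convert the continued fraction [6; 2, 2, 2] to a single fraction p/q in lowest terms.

77/12

Fold from the inside: start with 2/1.
  2 + 1/2 = 5/2
  2 + 2/5 = 12/5
  6 + 5/12 = 77/12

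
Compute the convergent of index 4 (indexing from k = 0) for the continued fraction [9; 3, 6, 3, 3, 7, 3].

Using pₖ = aₖpₖ₋₁ + pₖ₋₂, qₖ = aₖqₖ₋₁ + qₖ₋₂ (with p₋₁=1, p₋₂=0, q₋₁=0, q₋₂=1):
  k=0: a=9, p=9, q=1
  k=1: a=3, p=28, q=3
  k=2: a=6, p=177, q=19
  k=3: a=3, p=559, q=60
  k=4: a=3, p=1854, q=199

1854/199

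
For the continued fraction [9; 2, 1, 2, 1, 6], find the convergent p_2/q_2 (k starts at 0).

Using pₖ = aₖpₖ₋₁ + pₖ₋₂, qₖ = aₖqₖ₋₁ + qₖ₋₂ (with p₋₁=1, p₋₂=0, q₋₁=0, q₋₂=1):
  k=0: a=9, p=9, q=1
  k=1: a=2, p=19, q=2
  k=2: a=1, p=28, q=3

28/3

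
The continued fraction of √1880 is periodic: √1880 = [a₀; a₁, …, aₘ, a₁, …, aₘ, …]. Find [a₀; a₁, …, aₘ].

a₀ = ⌊√1880⌋ = 43.
With m₀=0, d₀=1 and mₖ₊₁ = dₖaₖ − mₖ, dₖ₊₁ = (n − mₖ₊₁²)/dₖ, aₖ₊₁ = ⌊(a₀+mₖ₊₁)/dₖ₊₁⌋:
  k=1: m=43, d=31, a=2
  k=2: m=19, d=49, a=1
  k=3: m=30, d=20, a=3
  k=4: m=30, d=49, a=1
  k=5: m=19, d=31, a=2
  k=6: m=43, d=1, a=86
d=1 and a=2a₀=86 at k=6, so the next step gives (m, d) = (43, 31) again — its k=1 value — and the period has length 6.

[43; 2, 1, 3, 1, 2, 86]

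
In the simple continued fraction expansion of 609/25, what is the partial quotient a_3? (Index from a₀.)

609 = 24·25 + 9   →  a_0 = 24
25 = 2·9 + 7   →  a_1 = 2
9 = 1·7 + 2   →  a_2 = 1
7 = 3·2 + 1   →  a_3 = 3

3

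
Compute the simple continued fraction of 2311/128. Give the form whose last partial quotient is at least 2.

2311 = 18·128 + 7
128 = 18·7 + 2
7 = 3·2 + 1
2 = 2·1 + 0  (stop)
So 2311/128 = [18; 18, 3, 2].

[18; 18, 3, 2]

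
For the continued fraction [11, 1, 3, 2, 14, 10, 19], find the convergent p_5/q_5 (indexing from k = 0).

Using pₖ = aₖpₖ₋₁ + pₖ₋₂, qₖ = aₖqₖ₋₁ + qₖ₋₂ (with p₋₁=1, p₋₂=0, q₋₁=0, q₋₂=1):
  k=0: a=11, p=11, q=1
  k=1: a=1, p=12, q=1
  k=2: a=3, p=47, q=4
  k=3: a=2, p=106, q=9
  k=4: a=14, p=1531, q=130
  k=5: a=10, p=15416, q=1309

15416/1309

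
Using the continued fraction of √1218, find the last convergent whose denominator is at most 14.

349/10

√1218 = [34; 1, 8, 1, 68, …] (period length 4).
Convergents:
  p_0/q_0 = 34/1
  p_1/q_1 = 35/1
  p_2/q_2 = 314/9
  p_3/q_3 = 349/10
  p_4/q_4 = 24046/689
q_3 = 10 ≤ 14 < 689 = q_4, so the answer is 349/10.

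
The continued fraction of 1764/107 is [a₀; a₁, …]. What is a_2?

17

1764 = 16·107 + 52   →  a_0 = 16
107 = 2·52 + 3   →  a_1 = 2
52 = 17·3 + 1   →  a_2 = 17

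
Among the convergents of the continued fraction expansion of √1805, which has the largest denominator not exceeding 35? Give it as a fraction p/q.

√1805 = [42; 2, 16, 2, 84, …] (period length 4).
Convergents:
  p_0/q_0 = 42/1
  p_1/q_1 = 85/2
  p_2/q_2 = 1402/33
  p_3/q_3 = 2889/68
q_2 = 33 ≤ 35 < 68 = q_3, so the answer is 1402/33.

1402/33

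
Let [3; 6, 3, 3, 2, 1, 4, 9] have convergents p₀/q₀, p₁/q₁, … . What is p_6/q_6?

Using pₖ = aₖpₖ₋₁ + pₖ₋₂, qₖ = aₖqₖ₋₁ + qₖ₋₂ (with p₋₁=1, p₋₂=0, q₋₁=0, q₋₂=1):
  k=0: a=3, p=3, q=1
  k=1: a=6, p=19, q=6
  k=2: a=3, p=60, q=19
  k=3: a=3, p=199, q=63
  k=4: a=2, p=458, q=145
  k=5: a=1, p=657, q=208
  k=6: a=4, p=3086, q=977

3086/977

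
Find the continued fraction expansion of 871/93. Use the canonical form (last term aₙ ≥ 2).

871 = 9*93 + 34
93 = 2*34 + 25
34 = 1*25 + 9
25 = 2*9 + 7
9 = 1*7 + 2
7 = 3*2 + 1
2 = 2*1 + 0  (stop)
So 871/93 = [9; 2, 1, 2, 1, 3, 2].

[9; 2, 1, 2, 1, 3, 2]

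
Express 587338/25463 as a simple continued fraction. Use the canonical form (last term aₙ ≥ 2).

[23; 15, 13, 5, 8, 3]

587338 = 23×25463 + 1689
25463 = 15×1689 + 128
1689 = 13×128 + 25
128 = 5×25 + 3
25 = 8×3 + 1
3 = 3×1 + 0  (stop)
So 587338/25463 = [23; 15, 13, 5, 8, 3].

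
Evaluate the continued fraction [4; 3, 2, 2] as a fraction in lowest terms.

73/17

Fold from the inside: start with 2/1.
  2 + 1/2 = 5/2
  3 + 2/5 = 17/5
  4 + 5/17 = 73/17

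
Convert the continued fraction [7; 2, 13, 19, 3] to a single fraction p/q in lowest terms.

Fold from the inside: start with 3/1.
  19 + 1/3 = 58/3
  13 + 3/58 = 757/58
  2 + 58/757 = 1572/757
  7 + 757/1572 = 11761/1572

11761/1572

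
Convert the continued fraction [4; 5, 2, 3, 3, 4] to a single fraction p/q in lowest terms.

2251/538

Fold from the inside: start with 4/1.
  3 + 1/4 = 13/4
  3 + 4/13 = 43/13
  2 + 13/43 = 99/43
  5 + 43/99 = 538/99
  4 + 99/538 = 2251/538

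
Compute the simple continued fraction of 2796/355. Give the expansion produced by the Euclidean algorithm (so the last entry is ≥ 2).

[7; 1, 7, 14, 1, 2]

2796 = 7×355 + 311
355 = 1×311 + 44
311 = 7×44 + 3
44 = 14×3 + 2
3 = 1×2 + 1
2 = 2×1 + 0  (stop)
So 2796/355 = [7; 1, 7, 14, 1, 2].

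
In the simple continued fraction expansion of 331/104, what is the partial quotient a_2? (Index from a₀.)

331 = 3·104 + 19   →  a_0 = 3
104 = 5·19 + 9   →  a_1 = 5
19 = 2·9 + 1   →  a_2 = 2

2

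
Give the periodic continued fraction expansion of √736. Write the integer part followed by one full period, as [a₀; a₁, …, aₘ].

a₀ = ⌊√736⌋ = 27.
With m₀=0, d₀=1 and mₖ₊₁ = dₖaₖ − mₖ, dₖ₊₁ = (n − mₖ₊₁²)/dₖ, aₖ₊₁ = ⌊(a₀+mₖ₊₁)/dₖ₊₁⌋:
  k=1: m=27, d=7, a=7
  k=2: m=22, d=36, a=1
  k=3: m=14, d=15, a=2
  k=4: m=16, d=32, a=1
  k=5: m=16, d=15, a=2
  k=6: m=14, d=36, a=1
  k=7: m=22, d=7, a=7
  k=8: m=27, d=1, a=54
d=1 and a=2a₀=54 at k=8, so the next step gives (m, d) = (27, 7) again — its k=1 value — and the period has length 8.

[27; 7, 1, 2, 1, 2, 1, 7, 54]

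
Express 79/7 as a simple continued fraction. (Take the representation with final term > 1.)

79 = 11·7 + 2
7 = 3·2 + 1
2 = 2·1 + 0  (stop)
So 79/7 = [11; 3, 2].

[11; 3, 2]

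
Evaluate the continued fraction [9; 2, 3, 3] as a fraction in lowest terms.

217/23

Using pₖ = aₖpₖ₋₁ + pₖ₋₂ and qₖ = aₖqₖ₋₁ + qₖ₋₂:
  k=0: a=9, p=9, q=1
  k=1: a=2, p=19, q=2
  k=2: a=3, p=66, q=7
  k=3: a=3, p=217, q=23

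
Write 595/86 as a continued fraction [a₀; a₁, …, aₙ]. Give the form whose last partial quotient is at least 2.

595 = 6*86 + 79
86 = 1*79 + 7
79 = 11*7 + 2
7 = 3*2 + 1
2 = 2*1 + 0  (stop)
So 595/86 = [6; 1, 11, 3, 2].

[6; 1, 11, 3, 2]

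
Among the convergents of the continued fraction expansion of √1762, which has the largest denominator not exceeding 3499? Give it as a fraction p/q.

146287/3485

√1762 = [41; 1, 40, 1, 82, …] (period length 4).
Convergents:
  p_0/q_0 = 41/1
  p_1/q_1 = 42/1
  p_2/q_2 = 1721/41
  p_3/q_3 = 1763/42
  p_4/q_4 = 146287/3485
  p_5/q_5 = 148050/3527
q_4 = 3485 ≤ 3499 < 3527 = q_5, so the answer is 146287/3485.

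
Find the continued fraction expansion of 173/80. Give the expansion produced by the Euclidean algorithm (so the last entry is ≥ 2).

173 = 2*80 + 13
80 = 6*13 + 2
13 = 6*2 + 1
2 = 2*1 + 0  (stop)
So 173/80 = [2; 6, 6, 2].

[2; 6, 6, 2]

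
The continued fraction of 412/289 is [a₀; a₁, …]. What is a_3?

412 = 1·289 + 123   →  a_0 = 1
289 = 2·123 + 43   →  a_1 = 2
123 = 2·43 + 37   →  a_2 = 2
43 = 1·37 + 6   →  a_3 = 1

1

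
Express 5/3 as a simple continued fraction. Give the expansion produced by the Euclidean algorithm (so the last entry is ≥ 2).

5 = 1·3 + 2
3 = 1·2 + 1
2 = 2·1 + 0  (stop)
So 5/3 = [1; 1, 2].

[1; 1, 2]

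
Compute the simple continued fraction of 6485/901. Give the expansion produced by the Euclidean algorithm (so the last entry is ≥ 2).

[7; 5, 16, 5, 2]

6485 = 7·901 + 178
901 = 5·178 + 11
178 = 16·11 + 2
11 = 5·2 + 1
2 = 2·1 + 0  (stop)
So 6485/901 = [7; 5, 16, 5, 2].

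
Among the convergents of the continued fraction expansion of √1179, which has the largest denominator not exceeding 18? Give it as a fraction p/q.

103/3

√1179 = [34; 2, 1, 33, 1, 2, 68, …] (period length 6).
Convergents:
  p_0/q_0 = 34/1
  p_1/q_1 = 69/2
  p_2/q_2 = 103/3
  p_3/q_3 = 3468/101
q_2 = 3 ≤ 18 < 101 = q_3, so the answer is 103/3.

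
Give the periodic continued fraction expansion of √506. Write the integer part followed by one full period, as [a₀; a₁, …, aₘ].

[22; 2, 44]

a₀ = ⌊√506⌋ = 22.
With m₀=0, d₀=1 and mₖ₊₁ = dₖaₖ − mₖ, dₖ₊₁ = (n − mₖ₊₁²)/dₖ, aₖ₊₁ = ⌊(a₀+mₖ₊₁)/dₖ₊₁⌋:
  k=1: m=22, d=22, a=2
  k=2: m=22, d=1, a=44
d=1 and a=2a₀=44 at k=2, so the next step gives (m, d) = (22, 22) again — its k=1 value — and the period has length 2.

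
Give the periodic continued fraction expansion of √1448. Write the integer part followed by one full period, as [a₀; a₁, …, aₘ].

[38; 19, 76]

a₀ = ⌊√1448⌋ = 38.
With m₀=0, d₀=1 and mₖ₊₁ = dₖaₖ − mₖ, dₖ₊₁ = (n − mₖ₊₁²)/dₖ, aₖ₊₁ = ⌊(a₀+mₖ₊₁)/dₖ₊₁⌋:
  k=1: m=38, d=4, a=19
  k=2: m=38, d=1, a=76
d=1 and a=2a₀=76 at k=2, so the next step gives (m, d) = (38, 4) again — its k=1 value — and the period has length 2.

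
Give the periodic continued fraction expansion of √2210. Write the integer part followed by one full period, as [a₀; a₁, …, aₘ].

[47; 94]

a₀ = ⌊√2210⌋ = 47.
With m₀=0, d₀=1 and mₖ₊₁ = dₖaₖ − mₖ, dₖ₊₁ = (n − mₖ₊₁²)/dₖ, aₖ₊₁ = ⌊(a₀+mₖ₊₁)/dₖ₊₁⌋:
  k=1: m=47, d=1, a=94
d=1 and a=2a₀=94 at k=1, so the next step gives (m, d) = (47, 1) again — its k=1 value — and the period has length 1.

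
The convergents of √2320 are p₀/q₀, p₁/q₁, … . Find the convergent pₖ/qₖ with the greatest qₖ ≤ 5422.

167041/3468

√2320 = [48; 6, 96, …] (period length 2).
Convergents:
  p_0/q_0 = 48/1
  p_1/q_1 = 289/6
  p_2/q_2 = 27792/577
  p_3/q_3 = 167041/3468
  p_4/q_4 = 16063728/333505
q_3 = 3468 ≤ 5422 < 333505 = q_4, so the answer is 167041/3468.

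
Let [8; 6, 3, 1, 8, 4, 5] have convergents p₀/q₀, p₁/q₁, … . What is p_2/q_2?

Using pₖ = aₖpₖ₋₁ + pₖ₋₂, qₖ = aₖqₖ₋₁ + qₖ₋₂ (with p₋₁=1, p₋₂=0, q₋₁=0, q₋₂=1):
  k=0: a=8, p=8, q=1
  k=1: a=6, p=49, q=6
  k=2: a=3, p=155, q=19

155/19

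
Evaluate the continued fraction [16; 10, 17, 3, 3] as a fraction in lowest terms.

28013/1740

Using pₖ = aₖpₖ₋₁ + pₖ₋₂ and qₖ = aₖqₖ₋₁ + qₖ₋₂:
  k=0: a=16, p=16, q=1
  k=1: a=10, p=161, q=10
  k=2: a=17, p=2753, q=171
  k=3: a=3, p=8420, q=523
  k=4: a=3, p=28013, q=1740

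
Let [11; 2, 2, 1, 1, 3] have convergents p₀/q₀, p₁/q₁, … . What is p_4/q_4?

137/12

Using pₖ = aₖpₖ₋₁ + pₖ₋₂, qₖ = aₖqₖ₋₁ + qₖ₋₂ (with p₋₁=1, p₋₂=0, q₋₁=0, q₋₂=1):
  k=0: a=11, p=11, q=1
  k=1: a=2, p=23, q=2
  k=2: a=2, p=57, q=5
  k=3: a=1, p=80, q=7
  k=4: a=1, p=137, q=12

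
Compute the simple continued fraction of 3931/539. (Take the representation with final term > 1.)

[7; 3, 2, 2, 3, 9]

3931 = 7·539 + 158
539 = 3·158 + 65
158 = 2·65 + 28
65 = 2·28 + 9
28 = 3·9 + 1
9 = 9·1 + 0  (stop)
So 3931/539 = [7; 3, 2, 2, 3, 9].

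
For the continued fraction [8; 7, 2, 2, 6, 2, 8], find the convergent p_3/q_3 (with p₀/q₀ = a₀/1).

Using pₖ = aₖpₖ₋₁ + pₖ₋₂, qₖ = aₖqₖ₋₁ + qₖ₋₂ (with p₋₁=1, p₋₂=0, q₋₁=0, q₋₂=1):
  k=0: a=8, p=8, q=1
  k=1: a=7, p=57, q=7
  k=2: a=2, p=122, q=15
  k=3: a=2, p=301, q=37

301/37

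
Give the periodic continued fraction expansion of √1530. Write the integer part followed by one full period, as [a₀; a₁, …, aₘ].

[39; 8, 1, 2, 8, 2, 1, 8, 78]

a₀ = ⌊√1530⌋ = 39.
With m₀=0, d₀=1 and mₖ₊₁ = dₖaₖ − mₖ, dₖ₊₁ = (n − mₖ₊₁²)/dₖ, aₖ₊₁ = ⌊(a₀+mₖ₊₁)/dₖ₊₁⌋:
  k=1: m=39, d=9, a=8
  k=2: m=33, d=49, a=1
  k=3: m=16, d=26, a=2
  k=4: m=36, d=9, a=8
  k=5: m=36, d=26, a=2
  k=6: m=16, d=49, a=1
  k=7: m=33, d=9, a=8
  k=8: m=39, d=1, a=78
d=1 and a=2a₀=78 at k=8, so the next step gives (m, d) = (39, 9) again — its k=1 value — and the period has length 8.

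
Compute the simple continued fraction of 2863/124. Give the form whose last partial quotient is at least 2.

2863 = 23*124 + 11
124 = 11*11 + 3
11 = 3*3 + 2
3 = 1*2 + 1
2 = 2*1 + 0  (stop)
So 2863/124 = [23; 11, 3, 1, 2].

[23; 11, 3, 1, 2]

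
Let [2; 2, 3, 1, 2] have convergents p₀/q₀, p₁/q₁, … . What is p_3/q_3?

22/9

Using pₖ = aₖpₖ₋₁ + pₖ₋₂, qₖ = aₖqₖ₋₁ + qₖ₋₂ (with p₋₁=1, p₋₂=0, q₋₁=0, q₋₂=1):
  k=0: a=2, p=2, q=1
  k=1: a=2, p=5, q=2
  k=2: a=3, p=17, q=7
  k=3: a=1, p=22, q=9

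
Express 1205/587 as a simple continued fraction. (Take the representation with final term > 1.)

1205 = 2*587 + 31
587 = 18*31 + 29
31 = 1*29 + 2
29 = 14*2 + 1
2 = 2*1 + 0  (stop)
So 1205/587 = [2; 18, 1, 14, 2].

[2; 18, 1, 14, 2]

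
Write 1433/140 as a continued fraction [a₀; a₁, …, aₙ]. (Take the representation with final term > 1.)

[10; 4, 4, 8]

1433 = 10*140 + 33
140 = 4*33 + 8
33 = 4*8 + 1
8 = 8*1 + 0  (stop)
So 1433/140 = [10; 4, 4, 8].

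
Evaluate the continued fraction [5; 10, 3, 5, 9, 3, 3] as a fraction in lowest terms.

79793/15655

Fold from the inside: start with 3/1.
  3 + 1/3 = 10/3
  9 + 3/10 = 93/10
  5 + 10/93 = 475/93
  3 + 93/475 = 1518/475
  10 + 475/1518 = 15655/1518
  5 + 1518/15655 = 79793/15655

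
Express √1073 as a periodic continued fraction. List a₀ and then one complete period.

a₀ = ⌊√1073⌋ = 32.
With m₀=0, d₀=1 and mₖ₊₁ = dₖaₖ − mₖ, dₖ₊₁ = (n − mₖ₊₁²)/dₖ, aₖ₊₁ = ⌊(a₀+mₖ₊₁)/dₖ₊₁⌋:
  k=1: m=32, d=49, a=1
  k=2: m=17, d=16, a=3
  k=3: m=31, d=7, a=9
  k=4: m=32, d=7, a=9
  k=5: m=31, d=16, a=3
  k=6: m=17, d=49, a=1
  k=7: m=32, d=1, a=64
d=1 and a=2a₀=64 at k=7, so the next step gives (m, d) = (32, 49) again — its k=1 value — and the period has length 7.

[32; 1, 3, 9, 9, 3, 1, 64]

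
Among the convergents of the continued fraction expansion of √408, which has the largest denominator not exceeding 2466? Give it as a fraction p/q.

√408 = [20; 5, 40, …] (period length 2).
Convergents:
  p_0/q_0 = 20/1
  p_1/q_1 = 101/5
  p_2/q_2 = 4060/201
  p_3/q_3 = 20401/1010
  p_4/q_4 = 820100/40601
q_3 = 1010 ≤ 2466 < 40601 = q_4, so the answer is 20401/1010.

20401/1010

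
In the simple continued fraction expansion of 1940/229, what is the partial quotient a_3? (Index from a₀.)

1940 = 8·229 + 108   →  a_0 = 8
229 = 2·108 + 13   →  a_1 = 2
108 = 8·13 + 4   →  a_2 = 8
13 = 3·4 + 1   →  a_3 = 3

3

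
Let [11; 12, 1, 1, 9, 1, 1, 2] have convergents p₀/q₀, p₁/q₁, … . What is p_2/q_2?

Using pₖ = aₖpₖ₋₁ + pₖ₋₂, qₖ = aₖqₖ₋₁ + qₖ₋₂ (with p₋₁=1, p₋₂=0, q₋₁=0, q₋₂=1):
  k=0: a=11, p=11, q=1
  k=1: a=12, p=133, q=12
  k=2: a=1, p=144, q=13

144/13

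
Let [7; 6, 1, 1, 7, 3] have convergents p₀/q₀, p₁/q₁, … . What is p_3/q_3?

Using pₖ = aₖpₖ₋₁ + pₖ₋₂, qₖ = aₖqₖ₋₁ + qₖ₋₂ (with p₋₁=1, p₋₂=0, q₋₁=0, q₋₂=1):
  k=0: a=7, p=7, q=1
  k=1: a=6, p=43, q=6
  k=2: a=1, p=50, q=7
  k=3: a=1, p=93, q=13

93/13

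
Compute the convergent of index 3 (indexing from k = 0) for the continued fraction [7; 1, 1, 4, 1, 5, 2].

68/9

Using pₖ = aₖpₖ₋₁ + pₖ₋₂, qₖ = aₖqₖ₋₁ + qₖ₋₂ (with p₋₁=1, p₋₂=0, q₋₁=0, q₋₂=1):
  k=0: a=7, p=7, q=1
  k=1: a=1, p=8, q=1
  k=2: a=1, p=15, q=2
  k=3: a=4, p=68, q=9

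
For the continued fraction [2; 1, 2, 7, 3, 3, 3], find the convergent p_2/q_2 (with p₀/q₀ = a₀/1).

Using pₖ = aₖpₖ₋₁ + pₖ₋₂, qₖ = aₖqₖ₋₁ + qₖ₋₂ (with p₋₁=1, p₋₂=0, q₋₁=0, q₋₂=1):
  k=0: a=2, p=2, q=1
  k=1: a=1, p=3, q=1
  k=2: a=2, p=8, q=3

8/3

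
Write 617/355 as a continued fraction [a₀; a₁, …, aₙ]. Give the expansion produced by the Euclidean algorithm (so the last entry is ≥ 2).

[1; 1, 2, 1, 4, 2, 8]

617 = 1*355 + 262
355 = 1*262 + 93
262 = 2*93 + 76
93 = 1*76 + 17
76 = 4*17 + 8
17 = 2*8 + 1
8 = 8*1 + 0  (stop)
So 617/355 = [1; 1, 2, 1, 4, 2, 8].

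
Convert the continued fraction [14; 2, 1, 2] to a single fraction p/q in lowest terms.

115/8

Fold from the inside: start with 2/1.
  1 + 1/2 = 3/2
  2 + 2/3 = 8/3
  14 + 3/8 = 115/8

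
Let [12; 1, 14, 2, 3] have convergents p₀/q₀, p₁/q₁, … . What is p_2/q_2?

Using pₖ = aₖpₖ₋₁ + pₖ₋₂, qₖ = aₖqₖ₋₁ + qₖ₋₂ (with p₋₁=1, p₋₂=0, q₋₁=0, q₋₂=1):
  k=0: a=12, p=12, q=1
  k=1: a=1, p=13, q=1
  k=2: a=14, p=194, q=15

194/15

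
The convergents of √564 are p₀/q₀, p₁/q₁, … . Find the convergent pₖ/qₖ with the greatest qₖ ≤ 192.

4536/191

√564 = [23; 1, 2, 1, 46, …] (period length 4).
Convergents:
  p_0/q_0 = 23/1
  p_1/q_1 = 24/1
  p_2/q_2 = 71/3
  p_3/q_3 = 95/4
  p_4/q_4 = 4441/187
  p_5/q_5 = 4536/191
  p_6/q_6 = 13513/569
q_5 = 191 ≤ 192 < 569 = q_6, so the answer is 4536/191.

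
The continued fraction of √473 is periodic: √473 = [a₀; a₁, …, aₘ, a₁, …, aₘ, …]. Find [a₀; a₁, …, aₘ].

a₀ = ⌊√473⌋ = 21.

[21; 1, 2, 1, 42]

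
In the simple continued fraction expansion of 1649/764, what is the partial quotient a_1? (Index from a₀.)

1649 = 2·764 + 121   →  a_0 = 2
764 = 6·121 + 38   →  a_1 = 6

6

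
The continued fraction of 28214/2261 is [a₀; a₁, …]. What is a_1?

28214 = 12·2261 + 1082   →  a_0 = 12
2261 = 2·1082 + 97   →  a_1 = 2

2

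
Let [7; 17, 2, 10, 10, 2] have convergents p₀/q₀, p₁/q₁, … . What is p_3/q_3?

Using pₖ = aₖpₖ₋₁ + pₖ₋₂, qₖ = aₖqₖ₋₁ + qₖ₋₂ (with p₋₁=1, p₋₂=0, q₋₁=0, q₋₂=1):
  k=0: a=7, p=7, q=1
  k=1: a=17, p=120, q=17
  k=2: a=2, p=247, q=35
  k=3: a=10, p=2590, q=367

2590/367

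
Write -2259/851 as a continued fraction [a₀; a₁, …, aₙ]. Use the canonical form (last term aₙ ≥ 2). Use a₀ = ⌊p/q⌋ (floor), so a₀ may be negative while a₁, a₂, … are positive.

[-3; 2, 1, 8, 2, 15]

-2259 = -3×851 + 294
851 = 2×294 + 263
294 = 1×263 + 31
263 = 8×31 + 15
31 = 2×15 + 1
15 = 15×1 + 0  (stop)
So -2259/851 = [-3; 2, 1, 8, 2, 15].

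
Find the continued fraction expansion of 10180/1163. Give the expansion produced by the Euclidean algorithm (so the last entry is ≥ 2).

10180 = 8*1163 + 876
1163 = 1*876 + 287
876 = 3*287 + 15
287 = 19*15 + 2
15 = 7*2 + 1
2 = 2*1 + 0  (stop)
So 10180/1163 = [8; 1, 3, 19, 7, 2].

[8; 1, 3, 19, 7, 2]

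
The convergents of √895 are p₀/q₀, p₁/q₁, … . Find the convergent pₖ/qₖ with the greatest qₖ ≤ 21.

√895 = [29; 1, 10, 1, 58, …] (period length 4).
Convergents:
  p_0/q_0 = 29/1
  p_1/q_1 = 30/1
  p_2/q_2 = 329/11
  p_3/q_3 = 359/12
  p_4/q_4 = 21151/707
q_3 = 12 ≤ 21 < 707 = q_4, so the answer is 359/12.

359/12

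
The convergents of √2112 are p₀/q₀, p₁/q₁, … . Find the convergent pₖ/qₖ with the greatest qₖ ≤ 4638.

97198/2115

√2112 = [45; 1, 21, 1, 90, …] (period length 4).
Convergents:
  p_0/q_0 = 45/1
  p_1/q_1 = 46/1
  p_2/q_2 = 1011/22
  p_3/q_3 = 1057/23
  p_4/q_4 = 96141/2092
  p_5/q_5 = 97198/2115
  p_6/q_6 = 2137299/46507
q_5 = 2115 ≤ 4638 < 46507 = q_6, so the answer is 97198/2115.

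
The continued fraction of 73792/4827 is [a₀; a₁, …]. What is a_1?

3

73792 = 15·4827 + 1387   →  a_0 = 15
4827 = 3·1387 + 666   →  a_1 = 3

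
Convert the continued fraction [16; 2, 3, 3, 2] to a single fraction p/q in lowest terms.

871/53

Using pₖ = aₖpₖ₋₁ + pₖ₋₂ and qₖ = aₖqₖ₋₁ + qₖ₋₂:
  k=0: a=16, p=16, q=1
  k=1: a=2, p=33, q=2
  k=2: a=3, p=115, q=7
  k=3: a=3, p=378, q=23
  k=4: a=2, p=871, q=53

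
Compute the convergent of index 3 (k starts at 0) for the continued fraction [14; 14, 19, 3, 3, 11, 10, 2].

11468/815

Using pₖ = aₖpₖ₋₁ + pₖ₋₂, qₖ = aₖqₖ₋₁ + qₖ₋₂ (with p₋₁=1, p₋₂=0, q₋₁=0, q₋₂=1):
  k=0: a=14, p=14, q=1
  k=1: a=14, p=197, q=14
  k=2: a=19, p=3757, q=267
  k=3: a=3, p=11468, q=815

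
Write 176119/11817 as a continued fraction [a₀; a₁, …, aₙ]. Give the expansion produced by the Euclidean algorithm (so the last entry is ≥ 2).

[14; 1, 9, 2, 2, 17, 13]

176119 = 14·11817 + 10681
11817 = 1·10681 + 1136
10681 = 9·1136 + 457
1136 = 2·457 + 222
457 = 2·222 + 13
222 = 17·13 + 1
13 = 13·1 + 0  (stop)
So 176119/11817 = [14; 1, 9, 2, 2, 17, 13].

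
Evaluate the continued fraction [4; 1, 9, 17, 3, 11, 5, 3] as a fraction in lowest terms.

472185/96353

Fold from the inside: start with 3/1.
  5 + 1/3 = 16/3
  11 + 3/16 = 179/16
  3 + 16/179 = 553/179
  17 + 179/553 = 9580/553
  9 + 553/9580 = 86773/9580
  1 + 9580/86773 = 96353/86773
  4 + 86773/96353 = 472185/96353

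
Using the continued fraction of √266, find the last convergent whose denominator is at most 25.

212/13

√266 = [16; 3, 4, 3, 32, …] (period length 4).
Convergents:
  p_0/q_0 = 16/1
  p_1/q_1 = 49/3
  p_2/q_2 = 212/13
  p_3/q_3 = 685/42
q_2 = 13 ≤ 25 < 42 = q_3, so the answer is 212/13.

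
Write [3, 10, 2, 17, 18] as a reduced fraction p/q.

Fold from the inside: start with 18/1.
  17 + 1/18 = 307/18
  2 + 18/307 = 632/307
  10 + 307/632 = 6627/632
  3 + 632/6627 = 20513/6627

20513/6627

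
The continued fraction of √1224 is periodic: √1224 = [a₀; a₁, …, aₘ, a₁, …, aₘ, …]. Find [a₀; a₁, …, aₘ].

[34; 1, 68]

a₀ = ⌊√1224⌋ = 34.
With m₀=0, d₀=1 and mₖ₊₁ = dₖaₖ − mₖ, dₖ₊₁ = (n − mₖ₊₁²)/dₖ, aₖ₊₁ = ⌊(a₀+mₖ₊₁)/dₖ₊₁⌋:
  k=1: m=34, d=68, a=1
  k=2: m=34, d=1, a=68
d=1 and a=2a₀=68 at k=2, so the next step gives (m, d) = (34, 68) again — its k=1 value — and the period has length 2.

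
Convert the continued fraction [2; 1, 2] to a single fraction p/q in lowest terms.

Using pₖ = aₖpₖ₋₁ + pₖ₋₂ and qₖ = aₖqₖ₋₁ + qₖ₋₂:
  k=0: a=2, p=2, q=1
  k=1: a=1, p=3, q=1
  k=2: a=2, p=8, q=3

8/3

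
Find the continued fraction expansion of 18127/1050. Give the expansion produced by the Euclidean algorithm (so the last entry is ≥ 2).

[17; 3, 1, 3, 1, 3, 2, 6]

18127 = 17×1050 + 277
1050 = 3×277 + 219
277 = 1×219 + 58
219 = 3×58 + 45
58 = 1×45 + 13
45 = 3×13 + 6
13 = 2×6 + 1
6 = 6×1 + 0  (stop)
So 18127/1050 = [17; 3, 1, 3, 1, 3, 2, 6].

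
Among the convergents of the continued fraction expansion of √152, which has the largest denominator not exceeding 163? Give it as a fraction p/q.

900/73

√152 = [12; 3, 24, …] (period length 2).
Convergents:
  p_0/q_0 = 12/1
  p_1/q_1 = 37/3
  p_2/q_2 = 900/73
  p_3/q_3 = 2737/222
q_2 = 73 ≤ 163 < 222 = q_3, so the answer is 900/73.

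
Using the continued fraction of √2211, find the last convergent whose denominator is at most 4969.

√2211 = [47; 47, 94, …] (period length 2).
Convergents:
  p_0/q_0 = 47/1
  p_1/q_1 = 2210/47
  p_2/q_2 = 207787/4419
  p_3/q_3 = 9768199/207740
q_2 = 4419 ≤ 4969 < 207740 = q_3, so the answer is 207787/4419.

207787/4419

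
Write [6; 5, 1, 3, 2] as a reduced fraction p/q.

Using pₖ = aₖpₖ₋₁ + pₖ₋₂ and qₖ = aₖqₖ₋₁ + qₖ₋₂:
  k=0: a=6, p=6, q=1
  k=1: a=5, p=31, q=5
  k=2: a=1, p=37, q=6
  k=3: a=3, p=142, q=23
  k=4: a=2, p=321, q=52

321/52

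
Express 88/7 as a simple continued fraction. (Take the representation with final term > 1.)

[12; 1, 1, 3]

88 = 12×7 + 4
7 = 1×4 + 3
4 = 1×3 + 1
3 = 3×1 + 0  (stop)
So 88/7 = [12; 1, 1, 3].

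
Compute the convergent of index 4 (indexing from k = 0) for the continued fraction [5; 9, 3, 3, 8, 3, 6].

Using pₖ = aₖpₖ₋₁ + pₖ₋₂, qₖ = aₖqₖ₋₁ + qₖ₋₂ (with p₋₁=1, p₋₂=0, q₋₁=0, q₋₂=1):
  k=0: a=5, p=5, q=1
  k=1: a=9, p=46, q=9
  k=2: a=3, p=143, q=28
  k=3: a=3, p=475, q=93
  k=4: a=8, p=3943, q=772

3943/772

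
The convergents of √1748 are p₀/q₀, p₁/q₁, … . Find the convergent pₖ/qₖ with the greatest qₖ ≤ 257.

4599/110

√1748 = [41; 1, 4, 4, 4, 1, 82, …] (period length 6).
Convergents:
  p_0/q_0 = 41/1
  p_1/q_1 = 42/1
  p_2/q_2 = 209/5
  p_3/q_3 = 878/21
  p_4/q_4 = 3721/89
  p_5/q_5 = 4599/110
  p_6/q_6 = 380839/9109
q_5 = 110 ≤ 257 < 9109 = q_6, so the answer is 4599/110.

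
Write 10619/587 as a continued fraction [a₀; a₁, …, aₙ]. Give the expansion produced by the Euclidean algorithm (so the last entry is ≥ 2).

10619 = 18*587 + 53
587 = 11*53 + 4
53 = 13*4 + 1
4 = 4*1 + 0  (stop)
So 10619/587 = [18; 11, 13, 4].

[18; 11, 13, 4]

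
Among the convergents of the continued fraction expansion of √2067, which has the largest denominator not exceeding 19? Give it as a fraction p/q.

591/13

√2067 = [45; 2, 6, 2, 90, …] (period length 4).
Convergents:
  p_0/q_0 = 45/1
  p_1/q_1 = 91/2
  p_2/q_2 = 591/13
  p_3/q_3 = 1273/28
q_2 = 13 ≤ 19 < 28 = q_3, so the answer is 591/13.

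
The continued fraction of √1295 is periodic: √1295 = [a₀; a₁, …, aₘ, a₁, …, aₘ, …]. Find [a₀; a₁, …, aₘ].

a₀ = ⌊√1295⌋ = 35.
With m₀=0, d₀=1 and mₖ₊₁ = dₖaₖ − mₖ, dₖ₊₁ = (n − mₖ₊₁²)/dₖ, aₖ₊₁ = ⌊(a₀+mₖ₊₁)/dₖ₊₁⌋:
  k=1: m=35, d=70, a=1
  k=2: m=35, d=1, a=70
d=1 and a=2a₀=70 at k=2, so the next step gives (m, d) = (35, 70) again — its k=1 value — and the period has length 2.

[35; 1, 70]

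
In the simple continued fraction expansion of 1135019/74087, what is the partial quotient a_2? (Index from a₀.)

1135019 = 15·74087 + 23714   →  a_0 = 15
74087 = 3·23714 + 2945   →  a_1 = 3
23714 = 8·2945 + 154   →  a_2 = 8

8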